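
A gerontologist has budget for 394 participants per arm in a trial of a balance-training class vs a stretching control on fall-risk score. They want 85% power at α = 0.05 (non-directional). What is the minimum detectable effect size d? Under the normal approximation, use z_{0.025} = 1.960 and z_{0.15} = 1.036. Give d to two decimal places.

d_min ≈ 0.21

For two independent groups of n = 394 each: d_min = (z_{α/2} + z_β)·√(2/n).
z-sum = 1.960 + 1.036 = 2.996.
d_min = 2.996 × √(2/394) = 2.996 × 0.0712 = 0.213.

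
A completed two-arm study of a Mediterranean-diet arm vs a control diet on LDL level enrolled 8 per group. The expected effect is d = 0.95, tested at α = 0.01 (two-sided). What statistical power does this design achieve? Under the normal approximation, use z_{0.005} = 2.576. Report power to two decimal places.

power ≈ 0.25

For two equal groups, power = Φ(d·√(n/2) − z_{α/2}).
d·√(n/2) = 0.95 × √(8/2) = 0.95 × 2.000 = 1.900.
z_β = 1.900 − 2.576 = -0.676.
Power = Φ(-0.676) = 0.250.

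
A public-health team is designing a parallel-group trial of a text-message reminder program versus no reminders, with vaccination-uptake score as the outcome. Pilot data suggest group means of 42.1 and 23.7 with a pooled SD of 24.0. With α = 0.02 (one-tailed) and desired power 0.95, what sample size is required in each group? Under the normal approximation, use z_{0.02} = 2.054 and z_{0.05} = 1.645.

n = 47 per group

Cohen's d = |M₁ − M₂| / SD_pooled = |42.1 − 23.7| / 24.0 = 18.4 / 24.0 = 0.767.
For two independent groups with equal n: n = 2·((z_{α} + z_β) / d)².
z_{α} + z_β = 2.054 + 1.645 = 3.699.
n = 2 × (3.699 / 0.767)² = 2 × 4.823² = 2 × 23.26 = 46.5.
Round up to the next whole participant.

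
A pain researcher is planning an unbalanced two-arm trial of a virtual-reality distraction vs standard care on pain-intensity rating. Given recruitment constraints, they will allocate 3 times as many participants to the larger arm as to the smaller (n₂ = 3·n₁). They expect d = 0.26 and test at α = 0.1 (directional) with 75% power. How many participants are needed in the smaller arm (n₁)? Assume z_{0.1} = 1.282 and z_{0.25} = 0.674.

n₁ = 76

With allocation ratio k = n₂/n₁ = 3, Var(x̄₁−x̄₂) = σ²(1/n₁ + 1/(k·n₁)) = σ²·(k+1)/(k·n₁).
So n₁ = (1 + 1/k)·((z_{α} + z_β)/d)² = 1.333 × (1.956/0.26)².
n₁ = 1.333 × 56.60 = 75.5.
Round up: n₁ = 76, giving n₂ = 3 × 76 = 228.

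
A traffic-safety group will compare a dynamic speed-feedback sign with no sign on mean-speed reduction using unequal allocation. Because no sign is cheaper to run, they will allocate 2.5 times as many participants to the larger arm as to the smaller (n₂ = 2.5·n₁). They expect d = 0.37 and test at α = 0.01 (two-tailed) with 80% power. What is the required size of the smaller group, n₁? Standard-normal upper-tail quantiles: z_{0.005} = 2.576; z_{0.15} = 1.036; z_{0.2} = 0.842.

n₁ = 120

With allocation ratio k = n₂/n₁ = 2.5, Var(x̄₁−x̄₂) = σ²(1/n₁ + 1/(k·n₁)) = σ²·(k+1)/(k·n₁).
So n₁ = (1 + 1/k)·((z_{α/2} + z_β)/d)² = 1.400 × (3.418/0.37)².
n₁ = 1.400 × 85.34 = 119.5.
Round up: n₁ = 120, giving n₂ = 2.5 × 120 = 300.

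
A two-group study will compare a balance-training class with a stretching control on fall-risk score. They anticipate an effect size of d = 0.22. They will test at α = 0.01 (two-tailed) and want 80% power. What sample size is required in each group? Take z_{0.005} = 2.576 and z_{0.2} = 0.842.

For two independent groups with equal n: n = 2·((z_{α/2} + z_β) / d)².
z_{α/2} + z_β = 2.576 + 0.842 = 3.418.
n = 2 × (3.418 / 0.22)² = 2 × 15.536² = 2 × 241.38 = 482.8.
Round up to the next whole participant.

n = 483 per group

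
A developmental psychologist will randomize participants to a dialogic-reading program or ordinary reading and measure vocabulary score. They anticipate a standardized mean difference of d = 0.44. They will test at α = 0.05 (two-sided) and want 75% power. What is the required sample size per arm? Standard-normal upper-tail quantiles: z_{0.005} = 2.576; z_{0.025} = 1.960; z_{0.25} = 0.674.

For two independent groups with equal n: n = 2·((z_{α/2} + z_β) / d)².
z_{α/2} + z_β = 1.960 + 0.674 = 2.634.
n = 2 × (2.634 / 0.44)² = 2 × 5.986² = 2 × 35.84 = 71.7.
Round up to the next whole participant.

n = 72 per group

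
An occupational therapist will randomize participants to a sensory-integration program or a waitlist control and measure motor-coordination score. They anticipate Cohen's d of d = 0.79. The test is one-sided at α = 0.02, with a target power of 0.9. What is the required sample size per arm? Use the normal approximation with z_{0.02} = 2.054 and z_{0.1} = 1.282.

For two independent groups with equal n: n = 2·((z_{α} + z_β) / d)².
z_{α} + z_β = 2.054 + 1.282 = 3.336.
n = 2 × (3.336 / 0.79)² = 2 × 4.223² = 2 × 17.83 = 35.7.
Round up to the next whole participant.

n = 36 per group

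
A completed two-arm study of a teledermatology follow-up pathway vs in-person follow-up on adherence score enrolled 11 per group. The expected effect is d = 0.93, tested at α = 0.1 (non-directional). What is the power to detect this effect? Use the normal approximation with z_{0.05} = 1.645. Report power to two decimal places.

power ≈ 0.70

For two equal groups, power = Φ(d·√(n/2) − z_{α/2}).
d·√(n/2) = 0.93 × √(11/2) = 0.93 × 2.345 = 2.181.
z_β = 2.181 − 1.645 = 0.536.
Power = Φ(0.536) = 0.704.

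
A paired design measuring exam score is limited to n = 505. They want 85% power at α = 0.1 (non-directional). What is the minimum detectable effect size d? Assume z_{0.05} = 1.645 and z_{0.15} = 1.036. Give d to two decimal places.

For a single sample (or paired design) of n = 505: d_min = (z_{α/2} + z_β)/√n.
z-sum = 1.645 + 1.036 = 2.681.
d_min = 2.681 / √505 = 2.681 / 22.472 = 0.119.

d_min ≈ 0.12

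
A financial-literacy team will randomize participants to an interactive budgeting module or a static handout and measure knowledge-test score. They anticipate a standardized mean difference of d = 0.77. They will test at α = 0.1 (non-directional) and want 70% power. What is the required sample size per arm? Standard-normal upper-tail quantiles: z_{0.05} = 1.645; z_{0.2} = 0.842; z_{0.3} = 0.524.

n = 16 per group

For two independent groups with equal n: n = 2·((z_{α/2} + z_β) / d)².
z_{α/2} + z_β = 1.645 + 0.524 = 2.169.
n = 2 × (2.169 / 0.77)² = 2 × 2.817² = 2 × 7.93 = 15.9.
Round up to the next whole participant.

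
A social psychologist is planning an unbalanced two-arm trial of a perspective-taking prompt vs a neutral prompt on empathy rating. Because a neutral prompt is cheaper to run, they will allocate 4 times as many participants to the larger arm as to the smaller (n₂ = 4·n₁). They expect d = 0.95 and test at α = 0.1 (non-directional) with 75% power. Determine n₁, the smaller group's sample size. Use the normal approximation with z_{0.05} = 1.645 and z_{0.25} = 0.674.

With allocation ratio k = n₂/n₁ = 4, Var(x̄₁−x̄₂) = σ²(1/n₁ + 1/(k·n₁)) = σ²·(k+1)/(k·n₁).
So n₁ = (1 + 1/k)·((z_{α/2} + z_β)/d)² = 1.250 × (2.319/0.95)².
n₁ = 1.250 × 5.96 = 7.4.
Round up: n₁ = 8, giving n₂ = 4 × 8 = 32.

n₁ = 8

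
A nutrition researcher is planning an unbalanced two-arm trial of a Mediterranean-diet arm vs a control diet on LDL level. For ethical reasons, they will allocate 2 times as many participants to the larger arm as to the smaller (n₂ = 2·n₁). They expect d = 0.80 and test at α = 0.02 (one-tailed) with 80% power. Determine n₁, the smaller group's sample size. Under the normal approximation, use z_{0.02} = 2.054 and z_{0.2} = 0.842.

n₁ = 20

With allocation ratio k = n₂/n₁ = 2, Var(x̄₁−x̄₂) = σ²(1/n₁ + 1/(k·n₁)) = σ²·(k+1)/(k·n₁).
So n₁ = (1 + 1/k)·((z_{α} + z_β)/d)² = 1.500 × (2.896/0.80)².
n₁ = 1.500 × 13.10 = 19.7.
Round up: n₁ = 20, giving n₂ = 2 × 20 = 40.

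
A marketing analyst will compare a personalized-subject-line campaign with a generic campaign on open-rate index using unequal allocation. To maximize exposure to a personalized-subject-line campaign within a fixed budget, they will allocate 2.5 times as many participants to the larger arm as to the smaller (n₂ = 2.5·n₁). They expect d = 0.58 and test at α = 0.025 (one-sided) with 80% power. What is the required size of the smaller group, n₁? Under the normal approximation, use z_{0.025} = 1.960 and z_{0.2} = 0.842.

n₁ = 33

With allocation ratio k = n₂/n₁ = 2.5, Var(x̄₁−x̄₂) = σ²(1/n₁ + 1/(k·n₁)) = σ²·(k+1)/(k·n₁).
So n₁ = (1 + 1/k)·((z_{α} + z_β)/d)² = 1.400 × (2.802/0.58)².
n₁ = 1.400 × 23.34 = 32.7.
Round up: n₁ = 33, giving n₂ = ⌈2.5 × 33⌉ = ⌈82.5⌉ = 83.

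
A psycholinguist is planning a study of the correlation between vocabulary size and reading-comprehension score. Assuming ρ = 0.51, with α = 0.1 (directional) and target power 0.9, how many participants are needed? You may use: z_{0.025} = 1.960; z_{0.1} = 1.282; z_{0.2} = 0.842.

Fisher's z: C = ½·ln((1+r)/(1−r)) = ½·ln(3.0816) = 0.5627.
n = ((z_{α} + z_β)/C)² + 3.
(1.282 + 1.282) / 0.5627 = 2.564 / 0.5627 = 4.557.
n = 4.557² + 3 = 20.76 + 3 = 23.8.
Round up.

n = 24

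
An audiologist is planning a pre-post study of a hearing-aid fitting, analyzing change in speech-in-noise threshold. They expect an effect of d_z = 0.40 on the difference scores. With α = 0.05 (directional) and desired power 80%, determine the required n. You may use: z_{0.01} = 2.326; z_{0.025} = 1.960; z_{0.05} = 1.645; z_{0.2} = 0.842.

For a paired (one-sample on differences) test: n = ((z_{α} + z_β) / d)².
z_{α} + z_β = 1.645 + 0.842 = 2.487.
n = (2.487 / 0.40)² = 6.218² = 38.66.
Round up.

n = 39 pairs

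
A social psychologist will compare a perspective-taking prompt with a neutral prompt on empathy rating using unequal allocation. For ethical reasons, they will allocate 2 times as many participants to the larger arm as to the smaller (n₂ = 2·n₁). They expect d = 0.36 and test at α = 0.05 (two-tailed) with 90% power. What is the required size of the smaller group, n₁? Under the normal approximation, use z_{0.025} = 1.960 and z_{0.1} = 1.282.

With allocation ratio k = n₂/n₁ = 2, Var(x̄₁−x̄₂) = σ²(1/n₁ + 1/(k·n₁)) = σ²·(k+1)/(k·n₁).
So n₁ = (1 + 1/k)·((z_{α/2} + z_β)/d)² = 1.500 × (3.242/0.36)².
n₁ = 1.500 × 81.10 = 121.7.
Round up: n₁ = 122, giving n₂ = 2 × 122 = 244.

n₁ = 122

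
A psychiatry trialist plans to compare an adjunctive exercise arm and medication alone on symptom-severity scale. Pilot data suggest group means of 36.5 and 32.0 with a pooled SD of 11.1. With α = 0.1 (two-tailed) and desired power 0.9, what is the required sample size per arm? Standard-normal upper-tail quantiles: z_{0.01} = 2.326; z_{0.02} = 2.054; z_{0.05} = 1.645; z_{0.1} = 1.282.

Cohen's d = |M₁ − M₂| / SD_pooled = |36.5 − 32.0| / 11.1 = 4.5 / 11.1 = 0.405.
For two independent groups with equal n: n = 2·((z_{α/2} + z_β) / d)².
z_{α/2} + z_β = 1.645 + 1.282 = 2.927.
n = 2 × (2.927 / 0.405)² = 2 × 7.227² = 2 × 52.23 = 104.5.
Round up to the next whole participant.

n = 105 per group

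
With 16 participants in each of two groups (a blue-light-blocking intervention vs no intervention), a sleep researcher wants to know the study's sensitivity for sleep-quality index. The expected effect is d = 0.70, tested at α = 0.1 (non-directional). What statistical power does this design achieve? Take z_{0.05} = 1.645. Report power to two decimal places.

For two equal groups, power = Φ(d·√(n/2) − z_{α/2}).
d·√(n/2) = 0.70 × √(16/2) = 0.70 × 2.828 = 1.980.
z_β = 1.980 − 1.645 = 0.335.
Power = Φ(0.335) = 0.631.

power ≈ 0.63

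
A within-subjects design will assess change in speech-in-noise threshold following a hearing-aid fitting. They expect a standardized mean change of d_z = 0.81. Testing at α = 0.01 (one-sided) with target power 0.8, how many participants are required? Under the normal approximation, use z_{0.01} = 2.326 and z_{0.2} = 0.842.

For a paired (one-sample on differences) test: n = ((z_{α} + z_β) / d)².
z_{α} + z_β = 2.326 + 0.842 = 3.168.
n = (3.168 / 0.81)² = 3.911² = 15.30.
Round up.

n = 16 pairs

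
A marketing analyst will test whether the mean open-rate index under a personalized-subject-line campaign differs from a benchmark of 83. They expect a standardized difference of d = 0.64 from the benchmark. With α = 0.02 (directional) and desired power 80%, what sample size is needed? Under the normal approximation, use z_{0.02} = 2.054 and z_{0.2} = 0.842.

For a one-sample test: n = ((z_{α} + z_β) / d)².
z_{α} + z_β = 2.054 + 0.842 = 2.896.
n = (2.896 / 0.64)² = 4.525² = 20.48.
Round up.

n = 21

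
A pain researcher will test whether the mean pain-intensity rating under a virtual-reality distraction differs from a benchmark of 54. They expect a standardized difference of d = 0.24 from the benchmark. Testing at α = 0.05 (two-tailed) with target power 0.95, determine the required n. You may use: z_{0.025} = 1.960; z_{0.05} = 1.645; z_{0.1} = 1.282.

For a one-sample test: n = ((z_{α/2} + z_β) / d)².
z_{α/2} + z_β = 1.960 + 1.645 = 3.605.
n = (3.605 / 0.24)² = 15.021² = 225.63.
Round up.

n = 226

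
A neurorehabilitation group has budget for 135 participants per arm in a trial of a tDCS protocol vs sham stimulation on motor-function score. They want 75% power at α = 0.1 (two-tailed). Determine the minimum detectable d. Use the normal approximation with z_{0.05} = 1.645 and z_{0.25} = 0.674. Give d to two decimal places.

For two independent groups of n = 135 each: d_min = (z_{α/2} + z_β)·√(2/n).
z-sum = 1.645 + 0.674 = 2.319.
d_min = 2.319 × √(2/135) = 2.319 × 0.1217 = 0.282.

d_min ≈ 0.28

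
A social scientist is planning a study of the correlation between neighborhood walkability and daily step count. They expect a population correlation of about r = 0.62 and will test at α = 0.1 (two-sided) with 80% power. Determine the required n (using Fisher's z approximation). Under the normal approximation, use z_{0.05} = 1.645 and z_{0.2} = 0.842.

n = 15

Fisher's z: C = ½·ln((1+r)/(1−r)) = ½·ln(4.2632) = 0.7250.
n = ((z_{α/2} + z_β)/C)² + 3.
(1.645 + 0.842) / 0.7250 = 2.487 / 0.7250 = 3.430.
n = 3.430² + 3 = 11.77 + 3 = 14.8.
Round up.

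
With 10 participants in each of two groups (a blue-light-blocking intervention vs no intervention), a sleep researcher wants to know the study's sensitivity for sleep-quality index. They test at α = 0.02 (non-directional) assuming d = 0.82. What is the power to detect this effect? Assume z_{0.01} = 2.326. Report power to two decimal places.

power ≈ 0.31

For two equal groups, power = Φ(d·√(n/2) − z_{α/2}).
d·√(n/2) = 0.82 × √(10/2) = 0.82 × 2.236 = 1.834.
z_β = 1.834 − 2.326 = -0.492.
Power = Φ(-0.492) = 0.311.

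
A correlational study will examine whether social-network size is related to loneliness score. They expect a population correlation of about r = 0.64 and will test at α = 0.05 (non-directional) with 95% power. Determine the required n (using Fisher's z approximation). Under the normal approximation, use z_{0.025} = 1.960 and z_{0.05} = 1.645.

n = 26

Fisher's z: C = ½·ln((1+r)/(1−r)) = ½·ln(4.5556) = 0.7582.
n = ((z_{α/2} + z_β)/C)² + 3.
(1.960 + 1.645) / 0.7582 = 3.605 / 0.7582 = 4.755.
n = 4.755² + 3 = 22.61 + 3 = 25.6.
Round up.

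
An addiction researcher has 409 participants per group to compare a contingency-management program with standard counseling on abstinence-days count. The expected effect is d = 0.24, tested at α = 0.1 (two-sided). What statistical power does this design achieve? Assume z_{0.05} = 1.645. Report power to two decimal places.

For two equal groups, power = Φ(d·√(n/2) − z_{α/2}).
d·√(n/2) = 0.24 × √(409/2) = 0.24 × 14.300 = 3.432.
z_β = 3.432 − 1.645 = 1.787.
Power = Φ(1.787) = 0.963.

power ≈ 0.96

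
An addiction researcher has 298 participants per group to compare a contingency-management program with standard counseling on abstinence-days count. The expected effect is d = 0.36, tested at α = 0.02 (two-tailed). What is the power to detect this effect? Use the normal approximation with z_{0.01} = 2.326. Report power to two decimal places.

power ≈ 0.98

For two equal groups, power = Φ(d·√(n/2) − z_{α/2}).
d·√(n/2) = 0.36 × √(298/2) = 0.36 × 12.207 = 4.394.
z_β = 4.394 − 2.326 = 2.068.
Power = Φ(2.068) = 0.981.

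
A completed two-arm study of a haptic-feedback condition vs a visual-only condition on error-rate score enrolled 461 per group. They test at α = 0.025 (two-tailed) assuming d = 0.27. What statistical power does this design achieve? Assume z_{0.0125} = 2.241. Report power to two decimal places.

For two equal groups, power = Φ(d·√(n/2) − z_{α/2}).
d·√(n/2) = 0.27 × √(461/2) = 0.27 × 15.182 = 4.099.
z_β = 4.099 − 2.241 = 1.858.
Power = Φ(1.858) = 0.968.

power ≈ 0.97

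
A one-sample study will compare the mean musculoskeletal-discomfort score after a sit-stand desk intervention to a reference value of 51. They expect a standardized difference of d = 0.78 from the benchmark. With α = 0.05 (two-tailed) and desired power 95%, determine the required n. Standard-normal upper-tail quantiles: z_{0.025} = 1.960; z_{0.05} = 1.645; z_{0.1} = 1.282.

For a one-sample test: n = ((z_{α/2} + z_β) / d)².
z_{α/2} + z_β = 1.960 + 1.645 = 3.605.
n = (3.605 / 0.78)² = 4.622² = 21.36.
Round up.

n = 22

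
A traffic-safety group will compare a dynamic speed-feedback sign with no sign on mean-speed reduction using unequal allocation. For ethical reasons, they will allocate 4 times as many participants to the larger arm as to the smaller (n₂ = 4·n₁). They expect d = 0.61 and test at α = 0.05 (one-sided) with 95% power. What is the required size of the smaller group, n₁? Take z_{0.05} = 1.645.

n₁ = 37

With allocation ratio k = n₂/n₁ = 4, Var(x̄₁−x̄₂) = σ²(1/n₁ + 1/(k·n₁)) = σ²·(k+1)/(k·n₁).
So n₁ = (1 + 1/k)·((z_{α} + z_β)/d)² = 1.250 × (3.290/0.61)².
n₁ = 1.250 × 29.09 = 36.4.
Round up: n₁ = 37, giving n₂ = 4 × 37 = 148.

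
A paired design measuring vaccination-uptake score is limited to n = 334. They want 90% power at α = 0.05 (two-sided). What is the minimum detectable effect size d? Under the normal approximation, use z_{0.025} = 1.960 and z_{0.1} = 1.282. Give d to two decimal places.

For a single sample (or paired design) of n = 334: d_min = (z_{α/2} + z_β)/√n.
z-sum = 1.960 + 1.282 = 3.242.
d_min = 3.242 / √334 = 3.242 / 18.276 = 0.177.

d_min ≈ 0.18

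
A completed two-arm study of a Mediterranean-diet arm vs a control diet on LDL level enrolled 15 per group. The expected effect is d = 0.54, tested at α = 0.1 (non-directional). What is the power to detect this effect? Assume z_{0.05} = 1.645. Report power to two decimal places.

power ≈ 0.43

For two equal groups, power = Φ(d·√(n/2) − z_{α/2}).
d·√(n/2) = 0.54 × √(15/2) = 0.54 × 2.739 = 1.479.
z_β = 1.479 − 1.645 = -0.166.
Power = Φ(-0.166) = 0.434.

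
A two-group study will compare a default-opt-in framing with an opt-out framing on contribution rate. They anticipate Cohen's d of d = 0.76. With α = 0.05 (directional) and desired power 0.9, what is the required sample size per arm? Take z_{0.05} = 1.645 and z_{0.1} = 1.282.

n = 30 per group

For two independent groups with equal n: n = 2·((z_{α} + z_β) / d)².
z_{α} + z_β = 1.645 + 1.282 = 2.927.
n = 2 × (2.927 / 0.76)² = 2 × 3.851² = 2 × 14.83 = 29.7.
Round up to the next whole participant.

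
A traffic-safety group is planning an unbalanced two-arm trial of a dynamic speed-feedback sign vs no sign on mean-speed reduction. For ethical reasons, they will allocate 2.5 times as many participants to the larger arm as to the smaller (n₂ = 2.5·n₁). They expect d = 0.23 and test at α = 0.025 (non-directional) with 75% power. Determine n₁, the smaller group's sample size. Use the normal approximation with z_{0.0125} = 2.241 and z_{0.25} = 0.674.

n₁ = 225

With allocation ratio k = n₂/n₁ = 2.5, Var(x̄₁−x̄₂) = σ²(1/n₁ + 1/(k·n₁)) = σ²·(k+1)/(k·n₁).
So n₁ = (1 + 1/k)·((z_{α/2} + z_β)/d)² = 1.400 × (2.915/0.23)².
n₁ = 1.400 × 160.63 = 224.9.
Round up: n₁ = 225, giving n₂ = ⌈2.5 × 225⌉ = ⌈562.5⌉ = 563.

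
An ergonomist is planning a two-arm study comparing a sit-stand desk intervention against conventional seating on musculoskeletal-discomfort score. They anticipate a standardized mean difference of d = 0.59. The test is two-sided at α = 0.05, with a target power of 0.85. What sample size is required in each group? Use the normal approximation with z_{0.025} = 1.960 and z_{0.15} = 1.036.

n = 52 per group

For two independent groups with equal n: n = 2·((z_{α/2} + z_β) / d)².
z_{α/2} + z_β = 1.960 + 1.036 = 2.996.
n = 2 × (2.996 / 0.59)² = 2 × 5.078² = 2 × 25.79 = 51.6.
Round up to the next whole participant.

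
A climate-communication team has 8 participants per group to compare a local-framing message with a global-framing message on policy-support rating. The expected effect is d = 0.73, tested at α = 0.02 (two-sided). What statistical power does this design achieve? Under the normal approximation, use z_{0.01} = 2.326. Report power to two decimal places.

For two equal groups, power = Φ(d·√(n/2) − z_{α/2}).
d·√(n/2) = 0.73 × √(8/2) = 0.73 × 2.000 = 1.460.
z_β = 1.460 − 2.326 = -0.866.
Power = Φ(-0.866) = 0.193.

power ≈ 0.19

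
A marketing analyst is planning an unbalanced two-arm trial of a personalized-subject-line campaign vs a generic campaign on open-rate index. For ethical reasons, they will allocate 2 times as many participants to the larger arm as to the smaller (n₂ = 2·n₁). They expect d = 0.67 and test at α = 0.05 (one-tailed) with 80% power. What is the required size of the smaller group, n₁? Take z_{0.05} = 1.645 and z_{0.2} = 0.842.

n₁ = 21

With allocation ratio k = n₂/n₁ = 2, Var(x̄₁−x̄₂) = σ²(1/n₁ + 1/(k·n₁)) = σ²·(k+1)/(k·n₁).
So n₁ = (1 + 1/k)·((z_{α} + z_β)/d)² = 1.500 × (2.487/0.67)².
n₁ = 1.500 × 13.78 = 20.7.
Round up: n₁ = 21, giving n₂ = 2 × 21 = 42.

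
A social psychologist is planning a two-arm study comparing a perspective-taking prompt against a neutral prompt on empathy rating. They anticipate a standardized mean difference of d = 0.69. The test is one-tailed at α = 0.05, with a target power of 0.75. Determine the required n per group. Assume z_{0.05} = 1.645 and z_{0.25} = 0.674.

For two independent groups with equal n: n = 2·((z_{α} + z_β) / d)².
z_{α} + z_β = 1.645 + 0.674 = 2.319.
n = 2 × (2.319 / 0.69)² = 2 × 3.361² = 2 × 11.30 = 22.6.
Round up to the next whole participant.

n = 23 per group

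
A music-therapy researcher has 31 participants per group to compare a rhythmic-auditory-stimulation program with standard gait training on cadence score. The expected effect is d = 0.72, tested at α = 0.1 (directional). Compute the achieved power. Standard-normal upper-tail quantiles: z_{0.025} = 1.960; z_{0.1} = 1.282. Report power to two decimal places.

For two equal groups, power = Φ(d·√(n/2) − z_{α}).
d·√(n/2) = 0.72 × √(31/2) = 0.72 × 3.937 = 2.835.
z_β = 2.835 − 1.282 = 1.553.
Power = Φ(1.553) = 0.940.

power ≈ 0.94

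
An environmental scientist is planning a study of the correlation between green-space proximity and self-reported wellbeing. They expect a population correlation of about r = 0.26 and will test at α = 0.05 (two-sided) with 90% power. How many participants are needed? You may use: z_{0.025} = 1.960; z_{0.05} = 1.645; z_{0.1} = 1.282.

Fisher's z: C = ½·ln((1+r)/(1−r)) = ½·ln(1.7027) = 0.2661.
n = ((z_{α/2} + z_β)/C)² + 3.
(1.960 + 1.282) / 0.2661 = 3.242 / 0.2661 = 12.183.
n = 12.183² + 3 = 148.43 + 3 = 151.4.
Round up.

n = 152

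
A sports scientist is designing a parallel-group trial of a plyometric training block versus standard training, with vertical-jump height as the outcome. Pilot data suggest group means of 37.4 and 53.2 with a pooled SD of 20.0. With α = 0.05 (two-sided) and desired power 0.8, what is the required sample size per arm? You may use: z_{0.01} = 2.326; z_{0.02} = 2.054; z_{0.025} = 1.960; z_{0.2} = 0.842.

Cohen's d = |M₁ − M₂| / SD_pooled = |37.4 − 53.2| / 20.0 = 15.8 / 20.0 = 0.790.
For two independent groups with equal n: n = 2·((z_{α/2} + z_β) / d)².
z_{α/2} + z_β = 1.960 + 0.842 = 2.802.
n = 2 × (2.802 / 0.790)² = 2 × 3.547² = 2 × 12.58 = 25.2.
Round up to the next whole participant.

n = 26 per group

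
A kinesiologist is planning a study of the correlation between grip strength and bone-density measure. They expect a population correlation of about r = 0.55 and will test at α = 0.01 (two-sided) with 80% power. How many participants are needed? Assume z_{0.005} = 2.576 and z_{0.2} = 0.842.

n = 34

Fisher's z: C = ½·ln((1+r)/(1−r)) = ½·ln(3.4444) = 0.6184.
n = ((z_{α/2} + z_β)/C)² + 3.
(2.576 + 0.842) / 0.6184 = 3.418 / 0.6184 = 5.527.
n = 5.527² + 3 = 30.55 + 3 = 33.5.
Round up.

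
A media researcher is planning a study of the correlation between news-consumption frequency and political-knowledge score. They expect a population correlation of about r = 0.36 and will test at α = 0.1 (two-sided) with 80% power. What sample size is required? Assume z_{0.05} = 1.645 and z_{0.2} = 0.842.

Fisher's z: C = ½·ln((1+r)/(1−r)) = ½·ln(2.1250) = 0.3769.
n = ((z_{α/2} + z_β)/C)² + 3.
(1.645 + 0.842) / 0.3769 = 2.487 / 0.3769 = 6.599.
n = 6.599² + 3 = 43.54 + 3 = 46.5.
Round up.

n = 47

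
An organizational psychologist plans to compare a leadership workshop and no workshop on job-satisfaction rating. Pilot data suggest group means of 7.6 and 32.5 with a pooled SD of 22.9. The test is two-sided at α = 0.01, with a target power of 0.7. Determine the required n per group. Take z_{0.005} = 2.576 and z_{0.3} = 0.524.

n = 17 per group

Cohen's d = |M₁ − M₂| / SD_pooled = |7.6 − 32.5| / 22.9 = 24.9 / 22.9 = 1.087.
For two independent groups with equal n: n = 2·((z_{α/2} + z_β) / d)².
z_{α/2} + z_β = 2.576 + 0.524 = 3.100.
n = 2 × (3.100 / 1.087)² = 2 × 2.852² = 2 × 8.13 = 16.3.
Round up to the next whole participant.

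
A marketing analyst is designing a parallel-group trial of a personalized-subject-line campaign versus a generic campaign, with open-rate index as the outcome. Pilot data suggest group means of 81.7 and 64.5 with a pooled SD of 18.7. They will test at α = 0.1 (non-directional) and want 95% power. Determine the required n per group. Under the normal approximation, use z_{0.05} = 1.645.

n = 26 per group

Cohen's d = |M₁ − M₂| / SD_pooled = |81.7 − 64.5| / 18.7 = 17.2 / 18.7 = 0.920.
For two independent groups with equal n: n = 2·((z_{α/2} + z_β) / d)².
z_{α/2} + z_β = 1.645 + 1.645 = 3.290.
n = 2 × (3.290 / 0.920)² = 2 × 3.576² = 2 × 12.79 = 25.6.
Round up to the next whole participant.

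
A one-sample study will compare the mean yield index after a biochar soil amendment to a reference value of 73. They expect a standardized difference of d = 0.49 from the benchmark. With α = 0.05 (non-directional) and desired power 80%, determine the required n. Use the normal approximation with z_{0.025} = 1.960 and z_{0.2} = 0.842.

n = 33

For a one-sample test: n = ((z_{α/2} + z_β) / d)².
z_{α/2} + z_β = 1.960 + 0.842 = 2.802.
n = (2.802 / 0.49)² = 5.718² = 32.70.
Round up.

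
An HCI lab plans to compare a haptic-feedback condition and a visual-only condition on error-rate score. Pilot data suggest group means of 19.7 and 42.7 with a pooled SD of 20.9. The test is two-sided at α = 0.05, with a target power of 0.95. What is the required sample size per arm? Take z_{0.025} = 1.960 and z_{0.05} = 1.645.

n = 22 per group

Cohen's d = |M₁ − M₂| / SD_pooled = |19.7 − 42.7| / 20.9 = 23.0 / 20.9 = 1.100.
For two independent groups with equal n: n = 2·((z_{α/2} + z_β) / d)².
z_{α/2} + z_β = 1.960 + 1.645 = 3.605.
n = 2 × (3.605 / 1.100)² = 2 × 3.277² = 2 × 10.74 = 21.5.
Round up to the next whole participant.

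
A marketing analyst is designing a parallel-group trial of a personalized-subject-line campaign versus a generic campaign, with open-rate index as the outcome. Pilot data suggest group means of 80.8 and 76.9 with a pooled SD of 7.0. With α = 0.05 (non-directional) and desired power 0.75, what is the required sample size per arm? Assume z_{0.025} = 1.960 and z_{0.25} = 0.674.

n = 45 per group

Cohen's d = |M₁ − M₂| / SD_pooled = |80.8 − 76.9| / 7.0 = 3.9 / 7.0 = 0.557.
For two independent groups with equal n: n = 2·((z_{α/2} + z_β) / d)².
z_{α/2} + z_β = 1.960 + 0.674 = 2.634.
n = 2 × (2.634 / 0.557)² = 2 × 4.729² = 2 × 22.36 = 44.7.
Round up to the next whole participant.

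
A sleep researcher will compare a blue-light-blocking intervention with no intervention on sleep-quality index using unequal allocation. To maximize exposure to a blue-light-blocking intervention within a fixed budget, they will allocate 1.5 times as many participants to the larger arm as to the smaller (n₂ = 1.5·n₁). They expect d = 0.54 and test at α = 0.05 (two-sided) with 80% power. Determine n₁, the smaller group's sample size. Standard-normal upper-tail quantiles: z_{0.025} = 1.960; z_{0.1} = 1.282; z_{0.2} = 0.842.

n₁ = 45

With allocation ratio k = n₂/n₁ = 1.5, Var(x̄₁−x̄₂) = σ²(1/n₁ + 1/(k·n₁)) = σ²·(k+1)/(k·n₁).
So n₁ = (1 + 1/k)·((z_{α/2} + z_β)/d)² = 1.667 × (2.802/0.54)².
n₁ = 1.667 × 26.92 = 44.9.
Round up: n₁ = 45, giving n₂ = ⌈1.5 × 45⌉ = ⌈67.5⌉ = 68.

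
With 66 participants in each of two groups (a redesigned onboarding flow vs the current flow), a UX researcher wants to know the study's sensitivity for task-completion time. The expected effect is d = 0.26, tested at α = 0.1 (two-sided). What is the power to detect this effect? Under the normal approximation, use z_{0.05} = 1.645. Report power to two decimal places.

For two equal groups, power = Φ(d·√(n/2) − z_{α/2}).
d·√(n/2) = 0.26 × √(66/2) = 0.26 × 5.745 = 1.494.
z_β = 1.494 − 1.645 = -0.151.
Power = Φ(-0.151) = 0.440.

power ≈ 0.44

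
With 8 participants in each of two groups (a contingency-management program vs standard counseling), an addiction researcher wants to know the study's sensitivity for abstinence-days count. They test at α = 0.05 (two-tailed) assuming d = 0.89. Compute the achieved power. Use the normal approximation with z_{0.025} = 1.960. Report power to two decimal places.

For two equal groups, power = Φ(d·√(n/2) − z_{α/2}).
d·√(n/2) = 0.89 × √(8/2) = 0.89 × 2.000 = 1.780.
z_β = 1.780 − 1.960 = -0.180.
Power = Φ(-0.180) = 0.429.

power ≈ 0.43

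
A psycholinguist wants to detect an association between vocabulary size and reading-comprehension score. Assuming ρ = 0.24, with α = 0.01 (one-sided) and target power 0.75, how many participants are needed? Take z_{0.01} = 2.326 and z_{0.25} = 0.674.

n = 154

Fisher's z: C = ½·ln((1+r)/(1−r)) = ½·ln(1.6316) = 0.2448.
n = ((z_{α} + z_β)/C)² + 3.
(2.326 + 0.674) / 0.2448 = 3.000 / 0.2448 = 12.255.
n = 12.255² + 3 = 150.18 + 3 = 153.2.
Round up.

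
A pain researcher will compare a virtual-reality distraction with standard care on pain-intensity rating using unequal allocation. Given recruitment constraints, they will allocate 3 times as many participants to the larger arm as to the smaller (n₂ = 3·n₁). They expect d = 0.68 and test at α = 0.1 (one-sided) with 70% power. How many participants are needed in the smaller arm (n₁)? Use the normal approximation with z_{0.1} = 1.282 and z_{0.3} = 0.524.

n₁ = 10

With allocation ratio k = n₂/n₁ = 3, Var(x̄₁−x̄₂) = σ²(1/n₁ + 1/(k·n₁)) = σ²·(k+1)/(k·n₁).
So n₁ = (1 + 1/k)·((z_{α} + z_β)/d)² = 1.333 × (1.806/0.68)².
n₁ = 1.333 × 7.05 = 9.4.
Round up: n₁ = 10, giving n₂ = 3 × 10 = 30.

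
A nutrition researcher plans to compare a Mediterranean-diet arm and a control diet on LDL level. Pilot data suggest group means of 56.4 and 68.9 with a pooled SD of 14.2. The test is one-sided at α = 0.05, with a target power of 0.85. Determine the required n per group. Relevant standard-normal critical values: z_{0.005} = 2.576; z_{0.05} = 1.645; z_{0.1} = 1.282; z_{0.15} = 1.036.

n = 19 per group

Cohen's d = |M₁ − M₂| / SD_pooled = |56.4 − 68.9| / 14.2 = 12.5 / 14.2 = 0.880.
For two independent groups with equal n: n = 2·((z_{α} + z_β) / d)².
z_{α} + z_β = 1.645 + 1.036 = 2.681.
n = 2 × (2.681 / 0.880)² = 2 × 3.047² = 2 × 9.28 = 18.6.
Round up to the next whole participant.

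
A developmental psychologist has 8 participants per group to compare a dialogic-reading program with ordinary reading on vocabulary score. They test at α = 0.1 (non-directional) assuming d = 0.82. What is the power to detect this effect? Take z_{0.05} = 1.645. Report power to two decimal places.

power ≈ 0.50

For two equal groups, power = Φ(d·√(n/2) − z_{α/2}).
d·√(n/2) = 0.82 × √(8/2) = 0.82 × 2.000 = 1.640.
z_β = 1.640 − 1.645 = -0.005.
Power = Φ(-0.005) = 0.498.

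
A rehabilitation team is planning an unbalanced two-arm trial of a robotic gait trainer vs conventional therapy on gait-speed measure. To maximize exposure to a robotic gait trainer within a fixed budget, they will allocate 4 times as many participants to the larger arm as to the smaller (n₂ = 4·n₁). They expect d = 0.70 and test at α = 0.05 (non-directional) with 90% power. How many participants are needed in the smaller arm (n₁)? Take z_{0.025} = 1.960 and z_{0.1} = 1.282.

With allocation ratio k = n₂/n₁ = 4, Var(x̄₁−x̄₂) = σ²(1/n₁ + 1/(k·n₁)) = σ²·(k+1)/(k·n₁).
So n₁ = (1 + 1/k)·((z_{α/2} + z_β)/d)² = 1.250 × (3.242/0.70)².
n₁ = 1.250 × 21.45 = 26.8.
Round up: n₁ = 27, giving n₂ = 4 × 27 = 108.

n₁ = 27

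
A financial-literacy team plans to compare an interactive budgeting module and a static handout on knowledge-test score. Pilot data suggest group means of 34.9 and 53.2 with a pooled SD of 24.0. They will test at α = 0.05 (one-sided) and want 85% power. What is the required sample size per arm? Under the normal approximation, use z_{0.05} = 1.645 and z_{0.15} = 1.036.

Cohen's d = |M₁ − M₂| / SD_pooled = |34.9 − 53.2| / 24.0 = 18.3 / 24.0 = 0.763.
For two independent groups with equal n: n = 2·((z_{α} + z_β) / d)².
z_{α} + z_β = 1.645 + 1.036 = 2.681.
n = 2 × (2.681 / 0.763)² = 2 × 3.514² = 2 × 12.35 = 24.7.
Round up to the next whole participant.

n = 25 per group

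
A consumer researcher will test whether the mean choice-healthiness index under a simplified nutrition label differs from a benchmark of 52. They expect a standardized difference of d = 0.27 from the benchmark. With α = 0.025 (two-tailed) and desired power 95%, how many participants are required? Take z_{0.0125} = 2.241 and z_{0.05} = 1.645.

n = 208

For a one-sample test: n = ((z_{α/2} + z_β) / d)².
z_{α/2} + z_β = 2.241 + 1.645 = 3.886.
n = (3.886 / 0.27)² = 14.393² = 207.15.
Round up.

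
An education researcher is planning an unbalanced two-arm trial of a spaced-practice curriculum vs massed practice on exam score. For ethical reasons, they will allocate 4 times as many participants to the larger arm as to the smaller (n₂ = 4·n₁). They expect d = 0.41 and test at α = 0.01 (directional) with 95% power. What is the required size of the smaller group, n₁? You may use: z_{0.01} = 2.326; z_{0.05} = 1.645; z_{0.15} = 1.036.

With allocation ratio k = n₂/n₁ = 4, Var(x̄₁−x̄₂) = σ²(1/n₁ + 1/(k·n₁)) = σ²·(k+1)/(k·n₁).
So n₁ = (1 + 1/k)·((z_{α} + z_β)/d)² = 1.250 × (3.971/0.41)².
n₁ = 1.250 × 93.81 = 117.3.
Round up: n₁ = 118, giving n₂ = 4 × 118 = 472.

n₁ = 118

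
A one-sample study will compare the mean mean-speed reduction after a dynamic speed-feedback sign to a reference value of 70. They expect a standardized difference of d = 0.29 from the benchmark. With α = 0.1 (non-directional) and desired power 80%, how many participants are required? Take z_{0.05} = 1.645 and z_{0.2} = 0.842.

n = 74

For a one-sample test: n = ((z_{α/2} + z_β) / d)².
z_{α/2} + z_β = 1.645 + 0.842 = 2.487.
n = (2.487 / 0.29)² = 8.576² = 73.55.
Round up.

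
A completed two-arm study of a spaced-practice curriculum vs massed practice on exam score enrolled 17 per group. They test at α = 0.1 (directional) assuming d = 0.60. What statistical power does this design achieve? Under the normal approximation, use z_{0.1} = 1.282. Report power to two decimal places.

power ≈ 0.68

For two equal groups, power = Φ(d·√(n/2) − z_{α}).
d·√(n/2) = 0.60 × √(17/2) = 0.60 × 2.915 = 1.749.
z_β = 1.749 − 1.282 = 0.467.
Power = Φ(0.467) = 0.680.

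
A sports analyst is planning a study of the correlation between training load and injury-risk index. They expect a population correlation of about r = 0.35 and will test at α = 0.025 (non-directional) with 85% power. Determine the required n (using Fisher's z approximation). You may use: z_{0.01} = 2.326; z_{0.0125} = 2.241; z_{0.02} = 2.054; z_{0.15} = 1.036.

n = 84

Fisher's z: C = ½·ln((1+r)/(1−r)) = ½·ln(2.0769) = 0.3654.
n = ((z_{α/2} + z_β)/C)² + 3.
(2.241 + 1.036) / 0.3654 = 3.277 / 0.3654 = 8.968.
n = 8.968² + 3 = 80.43 + 3 = 83.4.
Round up.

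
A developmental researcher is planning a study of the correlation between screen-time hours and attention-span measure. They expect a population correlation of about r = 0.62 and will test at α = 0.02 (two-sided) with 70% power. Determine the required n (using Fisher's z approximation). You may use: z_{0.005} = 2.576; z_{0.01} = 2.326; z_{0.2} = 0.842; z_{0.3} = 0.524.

n = 19

Fisher's z: C = ½·ln((1+r)/(1−r)) = ½·ln(4.2632) = 0.7250.
n = ((z_{α/2} + z_β)/C)² + 3.
(2.326 + 0.524) / 0.7250 = 2.850 / 0.7250 = 3.931.
n = 3.931² + 3 = 15.45 + 3 = 18.5.
Round up.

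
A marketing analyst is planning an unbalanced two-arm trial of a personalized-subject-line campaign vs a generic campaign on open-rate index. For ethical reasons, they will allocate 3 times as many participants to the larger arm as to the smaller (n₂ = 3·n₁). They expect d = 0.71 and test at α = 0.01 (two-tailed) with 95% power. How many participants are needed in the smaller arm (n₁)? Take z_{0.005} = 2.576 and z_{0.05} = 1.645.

n₁ = 48

With allocation ratio k = n₂/n₁ = 3, Var(x̄₁−x̄₂) = σ²(1/n₁ + 1/(k·n₁)) = σ²·(k+1)/(k·n₁).
So n₁ = (1 + 1/k)·((z_{α/2} + z_β)/d)² = 1.333 × (4.221/0.71)².
n₁ = 1.333 × 35.34 = 47.1.
Round up: n₁ = 48, giving n₂ = 3 × 48 = 144.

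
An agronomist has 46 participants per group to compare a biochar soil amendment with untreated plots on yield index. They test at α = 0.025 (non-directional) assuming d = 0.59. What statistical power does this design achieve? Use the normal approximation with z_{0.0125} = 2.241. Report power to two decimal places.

For two equal groups, power = Φ(d·√(n/2) − z_{α/2}).
d·√(n/2) = 0.59 × √(46/2) = 0.59 × 4.796 = 2.830.
z_β = 2.830 − 2.241 = 0.589.
Power = Φ(0.589) = 0.722.

power ≈ 0.72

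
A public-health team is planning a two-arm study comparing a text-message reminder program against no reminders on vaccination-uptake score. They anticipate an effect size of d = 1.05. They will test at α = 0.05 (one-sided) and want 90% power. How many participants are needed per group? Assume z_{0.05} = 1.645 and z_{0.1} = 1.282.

n = 16 per group

For two independent groups with equal n: n = 2·((z_{α} + z_β) / d)².
z_{α} + z_β = 1.645 + 1.282 = 2.927.
n = 2 × (2.927 / 1.05)² = 2 × 2.788² = 2 × 7.77 = 15.5.
Round up to the next whole participant.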